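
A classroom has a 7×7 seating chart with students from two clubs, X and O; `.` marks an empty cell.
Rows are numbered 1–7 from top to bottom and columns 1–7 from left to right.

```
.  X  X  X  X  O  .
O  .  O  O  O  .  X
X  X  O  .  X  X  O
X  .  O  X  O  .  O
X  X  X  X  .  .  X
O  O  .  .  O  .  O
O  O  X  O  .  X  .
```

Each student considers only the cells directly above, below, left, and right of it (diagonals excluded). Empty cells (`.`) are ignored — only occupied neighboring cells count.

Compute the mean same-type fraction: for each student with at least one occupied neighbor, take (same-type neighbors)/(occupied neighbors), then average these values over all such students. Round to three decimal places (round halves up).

Row 1: (1,2)X 1/1 · (1,3)X 2/3 · (1,4)X 2/3 · (1,5)X 1/3 · (1,6)O 0/1
Row 2: (2,1)O 0/1 · (2,3)O 2/3 · (2,4)O 2/3 · (2,5)O 1/3 · (2,7)X 0/1
Row 3: (3,1)X 2/3 · (3,2)X 1/2 · (3,3)O 2/3 · (3,5)X 1/3 · (3,6)X 1/2 · (3,7)O 1/3
Row 4: (4,1)X 2/2 · (4,3)O 1/3 · (4,4)X 1/3 · (4,5)O 0/2 · (4,7)O 1/2
Row 5: (5,1)X 2/3 · (5,2)X 2/3 · (5,3)X 2/3 · (5,4)X 2/2 · (5,7)X 0/2
Row 6: (6,1)O 2/3 · (6,2)O 2/3 · (6,5)O — no occupied neighbors · (6,7)O 0/1
Row 7: (7,1)O 2/2 · (7,2)O 2/3 · (7,3)X 0/2 · (7,4)O 0/1 · (7,6)X — no occupied neighbors
Sum over 33 students: 1/1 + 2/3 + 2/3 + 1/3 + 0/1 + 0/1 + 2/3 + 2/3 + 1/3 + 0/1 + 2/3 + 1/2 + 2/3 + 1/3 + 1/2 + 1/3 + 2/2 + 1/3 + 1/3 + 0/2 + 1/2 + 2/3 + 2/3 + 2/3 + 2/2 + 0/2 + 2/3 + 2/3 + 0/1 + 2/2 + 2/3 + 0/2 + 0/1 = 31/2; mean = 31/2 ÷ 33 = 31/66 = 0.469696… → 0.470.

0.470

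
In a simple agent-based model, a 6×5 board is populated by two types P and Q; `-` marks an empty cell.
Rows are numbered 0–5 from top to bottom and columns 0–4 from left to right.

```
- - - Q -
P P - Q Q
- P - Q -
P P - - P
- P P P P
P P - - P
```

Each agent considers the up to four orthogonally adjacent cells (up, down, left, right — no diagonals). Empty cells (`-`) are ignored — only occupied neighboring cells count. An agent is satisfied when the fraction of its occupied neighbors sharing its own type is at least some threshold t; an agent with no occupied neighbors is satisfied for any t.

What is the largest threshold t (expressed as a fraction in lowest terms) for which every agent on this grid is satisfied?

1/1

Row 0: (0,3)Q 1/1
Row 1: (1,0)P 1/1 · (1,1)P 2/2 · (1,3)Q 3/3 · (1,4)Q 1/1
Row 2: (2,1)P 2/2 · (2,3)Q 1/1
Row 3: (3,0)P 1/1 · (3,1)P 3/3 · (3,4)P 1/1
Row 4: (4,1)P 3/3 · (4,2)P 2/2 · (4,3)P 2/2 · (4,4)P 3/3
Row 5: (5,0)P 1/1 · (5,1)P 2/2 · (5,4)P 1/1
The smallest same-type fraction is 1/1 at (0,3), which reduces to 1/1. Any threshold above that leaves this agent unsatisfied.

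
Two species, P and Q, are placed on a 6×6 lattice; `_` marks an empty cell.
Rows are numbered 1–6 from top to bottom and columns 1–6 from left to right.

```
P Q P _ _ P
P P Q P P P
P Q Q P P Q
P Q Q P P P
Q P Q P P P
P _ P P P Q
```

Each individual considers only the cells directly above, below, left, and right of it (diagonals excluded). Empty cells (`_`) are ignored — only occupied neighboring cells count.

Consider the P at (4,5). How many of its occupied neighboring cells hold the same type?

4

Occupied neighbors of (4,5): (3,5)=P, (5,5)=P, (4,4)=P, (4,6)=P.
Same type (P): 4 of 4.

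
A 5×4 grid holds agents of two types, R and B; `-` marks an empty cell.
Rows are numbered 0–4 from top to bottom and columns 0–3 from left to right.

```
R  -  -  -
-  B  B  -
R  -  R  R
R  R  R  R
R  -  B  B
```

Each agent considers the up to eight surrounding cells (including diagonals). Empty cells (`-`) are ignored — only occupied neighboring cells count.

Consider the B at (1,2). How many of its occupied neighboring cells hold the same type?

1

Occupied neighbors of (1,2): (1,1)=B, (2,2)=R, (2,3)=R.
Same type (B): 1 of 3.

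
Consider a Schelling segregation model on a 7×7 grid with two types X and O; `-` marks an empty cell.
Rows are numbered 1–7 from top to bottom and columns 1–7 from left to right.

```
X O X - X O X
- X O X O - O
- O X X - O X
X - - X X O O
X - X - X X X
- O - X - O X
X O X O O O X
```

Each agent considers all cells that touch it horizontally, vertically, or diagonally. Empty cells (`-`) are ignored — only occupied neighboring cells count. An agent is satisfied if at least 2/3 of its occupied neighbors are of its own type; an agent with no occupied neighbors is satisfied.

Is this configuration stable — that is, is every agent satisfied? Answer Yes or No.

No

Row 1: (1,1)X 1/2 ✗ · (1,2)O 1/4 ✗ · (1,3)X 2/4 ✗ · (1,5)X 1/3 ✗ · (1,6)O 2/4 ✗ · (1,7)X 0/2 ✗
Row 2: (2,2)X 3/6 ✗ · (2,3)O 2/7 ✗ · (2,4)X 4/6 ✓ · (2,5)O 2/5 ✗ · (2,7)O 2/4 ✗
Row 3: (3,2)O 1/4 ✗ · (3,3)X 4/6 ✓ · (3,4)X 4/6 ✓ · (3,6)O 4/6 ✓ · (3,7)X 0/4 ✗
Row 4: (4,1)X 1/2 ✗ · (4,4)X 5/5 ✓ · (4,5)X 4/6 ✓ · (4,6)O 2/7 ✗ · (4,7)O 2/5 ✗
Row 5: (5,1)X 1/2 ✗ · (5,3)X 2/3 ✓ · (5,5)X 4/6 ✓ · (5,6)X 4/7 ✗ · (5,7)X 2/5 ✗
Row 6: (6,2)O 1/5 ✗ · (6,4)X 3/5 ✗ · (6,6)O 2/7 ✗ · (6,7)X 3/5 ✗
Row 7: (7,1)X 0/2 ✗ · (7,2)O 1/3 ✗ · (7,3)X 1/4 ✗ · (7,4)O 1/3 ✗ · (7,5)O 3/4 ✓ · (7,6)O 2/4 ✗ · (7,7)X 1/3 ✗
For instance (1,1) has only 1/2 same-type neighbors, below 2/3.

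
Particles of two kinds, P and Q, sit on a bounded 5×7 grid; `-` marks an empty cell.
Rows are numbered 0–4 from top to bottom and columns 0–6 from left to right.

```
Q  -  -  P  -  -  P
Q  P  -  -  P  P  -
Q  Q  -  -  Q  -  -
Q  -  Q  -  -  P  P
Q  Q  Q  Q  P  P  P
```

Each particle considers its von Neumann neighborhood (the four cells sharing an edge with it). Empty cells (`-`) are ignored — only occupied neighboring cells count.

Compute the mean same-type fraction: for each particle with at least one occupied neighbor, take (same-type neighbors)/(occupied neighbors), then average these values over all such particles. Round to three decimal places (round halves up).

0.772

(0,0)Q 1/1
(0,3)P — no occupied neighbors
(0,6)P — no occupied neighbors
(1,0)Q 2/3
(1,1)P 0/2
(1,4)P 1/2
(1,5)P 1/1
(2,0)Q 3/3
(2,1)Q 1/2
(2,4)Q 0/1
(3,0)Q 2/2
(3,2)Q 1/1
(3,5)P 2/2
(3,6)P 2/2
(4,0)Q 2/2
(4,1)Q 2/2
(4,2)Q 3/3
(4,3)Q 1/2
(4,4)P 1/2
(4,5)P 3/3
(4,6)P 2/2
Sum over 19 particles: 1/1 + 2/3 + 0/2 + 1/2 + 1/1 + 3/3 + 1/2 + 0/1 + 2/2 + 1/1 + 2/2 + 2/2 + 2/2 + 2/2 + 3/3 + 1/2 + 1/2 + 3/3 + 2/2 = 44/3; mean = 44/3 ÷ 19 = 44/57 = 0.771929… → 0.772.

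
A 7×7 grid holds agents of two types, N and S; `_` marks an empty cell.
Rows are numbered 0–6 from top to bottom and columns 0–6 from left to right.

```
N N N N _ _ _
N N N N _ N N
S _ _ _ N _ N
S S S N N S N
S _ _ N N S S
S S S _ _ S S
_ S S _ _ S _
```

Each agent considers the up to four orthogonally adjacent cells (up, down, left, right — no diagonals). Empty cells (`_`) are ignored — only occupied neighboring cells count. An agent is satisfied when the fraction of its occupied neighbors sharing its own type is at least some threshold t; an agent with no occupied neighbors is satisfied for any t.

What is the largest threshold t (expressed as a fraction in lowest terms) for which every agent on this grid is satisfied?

(0,0)N 2/2
(0,1)N 3/3
(0,2)N 3/3
(0,3)N 2/2
(1,0)N 2/3
(1,1)N 3/3
(1,2)N 3/3
(1,3)N 2/2
(1,5)N 1/1
(1,6)N 2/2
(2,0)S 1/2
(2,4)N 1/1
(2,6)N 2/2
(3,0)S 3/3
(3,1)S 2/2
(3,2)S 1/2
(3,3)N 2/3
(3,4)N 3/4
(3,5)S 1/3
(3,6)N 1/3
(4,0)S 2/2
(4,3)N 2/2
(4,4)N 2/3
(4,5)S 3/4
(4,6)S 2/3
(5,0)S 2/2
(5,1)S 3/3
(5,2)S 2/2
(5,5)S 3/3
(5,6)S 2/2
(6,1)S 2/2
(6,2)S 2/2
(6,5)S 1/1
The smallest same-type fraction is 1/3 at (3,5), which reduces to 1/3. Any threshold above that leaves this agent unsatisfied.

1/3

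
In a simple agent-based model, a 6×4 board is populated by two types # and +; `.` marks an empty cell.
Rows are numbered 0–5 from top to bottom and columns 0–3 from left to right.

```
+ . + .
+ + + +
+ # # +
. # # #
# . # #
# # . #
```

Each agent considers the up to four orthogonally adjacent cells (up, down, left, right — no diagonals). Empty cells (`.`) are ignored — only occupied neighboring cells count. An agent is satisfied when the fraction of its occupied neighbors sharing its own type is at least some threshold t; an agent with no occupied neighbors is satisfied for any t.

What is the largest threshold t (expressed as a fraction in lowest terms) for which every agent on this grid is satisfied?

Row 0: (0,0)+ 1/1 · (0,2)+ 1/1
Row 1: (1,0)+ 3/3 · (1,1)+ 2/3 · (1,2)+ 3/4 · (1,3)+ 2/2
Row 2: (2,0)+ 1/2 · (2,1)# 2/4 · (2,2)# 2/4 · (2,3)+ 1/3
Row 3: (3,1)# 2/2 · (3,2)# 4/4 · (3,3)# 2/3
Row 4: (4,0)# 1/1 · (4,2)# 2/2 · (4,3)# 3/3
Row 5: (5,0)# 2/2 · (5,1)# 1/1 · (5,3)# 1/1
The smallest same-type fraction is 1/3 at (2,3), which reduces to 1/3. Any threshold above that leaves this agent unsatisfied.

1/3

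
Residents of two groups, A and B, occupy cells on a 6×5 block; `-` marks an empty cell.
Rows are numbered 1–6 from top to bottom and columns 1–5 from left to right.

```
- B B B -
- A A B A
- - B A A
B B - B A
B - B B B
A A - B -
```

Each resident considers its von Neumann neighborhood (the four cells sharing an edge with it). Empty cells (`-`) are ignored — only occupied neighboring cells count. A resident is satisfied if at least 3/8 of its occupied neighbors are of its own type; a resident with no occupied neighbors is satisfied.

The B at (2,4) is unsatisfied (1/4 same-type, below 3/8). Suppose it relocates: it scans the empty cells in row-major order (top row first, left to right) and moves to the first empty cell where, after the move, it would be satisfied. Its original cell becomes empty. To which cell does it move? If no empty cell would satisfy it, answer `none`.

(1,1)

Vacating (2,4). Empty cells in order:
  (1,1): 1/1 same-type → satisfied — stop here.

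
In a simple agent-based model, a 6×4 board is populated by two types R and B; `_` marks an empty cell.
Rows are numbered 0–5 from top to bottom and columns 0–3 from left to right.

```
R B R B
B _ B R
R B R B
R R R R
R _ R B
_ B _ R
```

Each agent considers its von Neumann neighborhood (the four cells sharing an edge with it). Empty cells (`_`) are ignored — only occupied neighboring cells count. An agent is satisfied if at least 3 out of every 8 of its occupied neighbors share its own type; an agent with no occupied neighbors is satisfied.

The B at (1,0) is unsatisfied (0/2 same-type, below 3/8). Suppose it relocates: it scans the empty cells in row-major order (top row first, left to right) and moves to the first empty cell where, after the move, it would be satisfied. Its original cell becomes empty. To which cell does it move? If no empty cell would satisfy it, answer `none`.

Vacating (1,0). Empty cells in order:
  (1,1): 3/3 same-type → satisfied — stop here.

(1,1)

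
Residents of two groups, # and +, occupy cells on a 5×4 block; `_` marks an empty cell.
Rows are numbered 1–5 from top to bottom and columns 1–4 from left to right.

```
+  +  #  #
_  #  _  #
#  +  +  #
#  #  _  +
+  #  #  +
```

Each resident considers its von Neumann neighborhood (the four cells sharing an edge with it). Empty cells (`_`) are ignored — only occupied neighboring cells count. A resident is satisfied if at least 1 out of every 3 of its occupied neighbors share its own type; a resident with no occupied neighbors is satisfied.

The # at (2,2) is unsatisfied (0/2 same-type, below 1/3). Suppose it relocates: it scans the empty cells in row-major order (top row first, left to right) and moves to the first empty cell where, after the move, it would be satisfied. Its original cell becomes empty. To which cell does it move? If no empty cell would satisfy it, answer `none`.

Vacating (2,2). Empty cells in order:
  (2,1): 1/2 same-type → satisfied — stop here.

(2,1)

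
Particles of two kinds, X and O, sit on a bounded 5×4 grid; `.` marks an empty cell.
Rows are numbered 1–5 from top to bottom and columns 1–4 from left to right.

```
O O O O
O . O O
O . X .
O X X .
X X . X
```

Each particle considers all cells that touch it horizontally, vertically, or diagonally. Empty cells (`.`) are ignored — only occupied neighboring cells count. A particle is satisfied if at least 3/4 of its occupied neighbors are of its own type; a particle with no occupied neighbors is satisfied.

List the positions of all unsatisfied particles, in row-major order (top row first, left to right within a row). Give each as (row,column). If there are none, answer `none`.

(3,1), (3,3), (4,1), (4,2), (5,1)

(1,1)O 2/2 ok
(1,2)O 4/4 ok
(1,3)O 4/4 ok
(1,4)O 3/3 ok
(2,1)O 3/3 ok
(2,3)O 4/5 ok
(2,4)O 3/4 ok
(3,1)O 2/3 unhappy
(3,3)X 2/4 unhappy
(4,1)O 1/4 unhappy
(4,2)X 4/6 unhappy
(4,3)X 4/4 ok
(5,1)X 2/3 unhappy
(5,2)X 3/4 ok
(5,4)X 1/1 ok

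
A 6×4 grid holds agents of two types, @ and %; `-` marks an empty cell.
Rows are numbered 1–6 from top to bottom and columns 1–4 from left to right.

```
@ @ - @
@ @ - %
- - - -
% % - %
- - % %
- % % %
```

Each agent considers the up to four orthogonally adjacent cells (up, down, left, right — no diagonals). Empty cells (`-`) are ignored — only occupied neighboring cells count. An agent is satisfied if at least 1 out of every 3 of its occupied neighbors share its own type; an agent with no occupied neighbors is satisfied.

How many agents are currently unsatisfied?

2

(1,1)@ 2/2 ok
(1,2)@ 2/2 ok
(1,4)@ 0/1 unhappy
(2,1)@ 2/2 ok
(2,2)@ 2/2 ok
(2,4)% 0/1 unhappy
(4,1)% 1/1 ok
(4,2)% 1/1 ok
(4,4)% 1/1 ok
(5,3)% 2/2 ok
(5,4)% 3/3 ok
(6,2)% 1/1 ok
(6,3)% 3/3 ok
(6,4)% 2/2 ok
Unsatisfied: (1,4), (2,4) — 2 in total.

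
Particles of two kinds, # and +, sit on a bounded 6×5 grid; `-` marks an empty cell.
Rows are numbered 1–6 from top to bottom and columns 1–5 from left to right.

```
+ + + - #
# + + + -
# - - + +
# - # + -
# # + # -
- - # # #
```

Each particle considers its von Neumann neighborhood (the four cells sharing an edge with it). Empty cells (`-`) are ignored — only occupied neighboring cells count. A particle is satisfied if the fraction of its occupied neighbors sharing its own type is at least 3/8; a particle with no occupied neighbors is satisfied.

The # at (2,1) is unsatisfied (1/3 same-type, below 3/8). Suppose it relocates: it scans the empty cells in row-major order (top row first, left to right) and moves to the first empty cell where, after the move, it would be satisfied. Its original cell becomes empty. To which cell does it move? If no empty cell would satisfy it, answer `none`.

Vacating (2,1). Empty cells in order:
  (1,4): 1/3 same-type → still unsatisfied.
  (2,5): 1/3 same-type → still unsatisfied.
  (3,2): 1/2 same-type → satisfied — stop here.

(3,2)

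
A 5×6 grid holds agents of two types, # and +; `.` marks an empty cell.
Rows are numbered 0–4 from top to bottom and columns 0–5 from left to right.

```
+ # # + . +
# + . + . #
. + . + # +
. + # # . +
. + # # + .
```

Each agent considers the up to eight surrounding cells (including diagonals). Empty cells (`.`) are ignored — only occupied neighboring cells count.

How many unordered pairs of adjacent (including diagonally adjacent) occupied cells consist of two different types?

Scan each occupied cell's neighbors to the right and below (and the two forward diagonals) so each pair is counted once.
From row 0: 7 unlike of 11 pairs (running 7/11).
From row 1: 4 unlike of 7 pairs (running 11/18).
From row 2: 6 unlike of 9 pairs (running 17/27).
From row 3: 4 unlike of 11 pairs (running 21/38).
From row 4: 2 unlike of 3 pairs (running 23/41).
Total adjacent occupied pairs: 41; unlike-type pairs: 23.

23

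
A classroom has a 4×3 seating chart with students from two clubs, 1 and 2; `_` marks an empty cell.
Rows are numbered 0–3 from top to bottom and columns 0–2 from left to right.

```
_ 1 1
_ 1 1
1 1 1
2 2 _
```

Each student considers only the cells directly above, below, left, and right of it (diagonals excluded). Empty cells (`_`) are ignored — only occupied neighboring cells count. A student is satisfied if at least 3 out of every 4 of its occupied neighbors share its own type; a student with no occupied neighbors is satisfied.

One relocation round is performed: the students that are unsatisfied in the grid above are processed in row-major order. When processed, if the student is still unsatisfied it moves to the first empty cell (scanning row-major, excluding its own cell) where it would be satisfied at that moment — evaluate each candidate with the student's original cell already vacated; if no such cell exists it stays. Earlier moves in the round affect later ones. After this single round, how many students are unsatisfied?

Initially unsatisfied (in order): (2,0), (3,0), (3,1).
  (2,0) → (0,0).
  (3,0): now satisfied by earlier moves; stays.
  (3,1): no empty cell satisfies it; stays.
Resulting grid:
1 1 1
_ 1 1
_ 1 1
2 2 _
Unsatisfied now: (2,1), (3,1).

2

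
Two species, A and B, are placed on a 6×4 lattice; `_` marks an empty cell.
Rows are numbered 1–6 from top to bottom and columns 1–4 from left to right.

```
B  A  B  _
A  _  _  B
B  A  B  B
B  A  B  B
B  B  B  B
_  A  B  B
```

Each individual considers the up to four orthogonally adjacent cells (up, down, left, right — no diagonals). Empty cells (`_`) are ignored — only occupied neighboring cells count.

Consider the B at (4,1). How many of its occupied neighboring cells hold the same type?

Occupied neighbors of (4,1): (3,1)=B, (5,1)=B, (4,2)=A.
Same type (B): 2 of 3.

2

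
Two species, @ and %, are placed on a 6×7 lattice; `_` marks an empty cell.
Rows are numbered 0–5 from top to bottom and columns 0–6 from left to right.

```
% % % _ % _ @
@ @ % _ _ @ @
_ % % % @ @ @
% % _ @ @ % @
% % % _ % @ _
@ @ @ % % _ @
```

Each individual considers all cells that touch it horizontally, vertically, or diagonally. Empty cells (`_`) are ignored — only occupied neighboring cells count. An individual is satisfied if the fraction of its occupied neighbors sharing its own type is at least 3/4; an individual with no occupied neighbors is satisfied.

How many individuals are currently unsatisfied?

22

Row 0: (0,0)% 1/3 ✗ · (0,1)% 3/5 ✗ · (0,2)% 2/3 ✗ · (0,4)% 0/1 ✗ · (0,6)@ 2/2 ✓
Row 1: (1,0)@ 1/4 ✗ · (1,1)@ 1/7 ✗ · (1,2)% 5/6 ✓ · (1,5)@ 5/6 ✓ · (1,6)@ 4/4 ✓
Row 2: (2,1)% 4/6 ✗ · (2,2)% 4/6 ✗ · (2,3)% 2/5 ✗ · (2,4)@ 4/6 ✗ · (2,5)@ 6/7 ✓ · (2,6)@ 4/5 ✓
Row 3: (3,0)% 4/4 ✓ · (3,1)% 6/6 ✓ · (3,3)@ 2/6 ✗ · (3,4)@ 4/7 ✗ · (3,5)% 1/7 ✗ · (3,6)@ 3/4 ✓
Row 4: (4,0)% 3/5 ✗ · (4,1)% 4/7 ✗ · (4,2)% 3/6 ✗ · (4,4)% 3/6 ✗ · (4,5)@ 3/6 ✗
Row 5: (5,0)@ 1/3 ✗ · (5,1)@ 2/5 ✗ · (5,2)@ 1/4 ✗ · (5,3)% 3/4 ✓ · (5,4)% 2/3 ✗ · (5,6)@ 1/1 ✓
Unsatisfied: (0,0), (0,1), (0,2), (0,4), (1,0), (1,1), (2,1), (2,2), (2,3), (2,4), (3,3), (3,4), (3,5), (4,0), (4,1), (4,2), (4,4), (4,5), (5,0), (5,1), (5,2), (5,4) — 22 in total.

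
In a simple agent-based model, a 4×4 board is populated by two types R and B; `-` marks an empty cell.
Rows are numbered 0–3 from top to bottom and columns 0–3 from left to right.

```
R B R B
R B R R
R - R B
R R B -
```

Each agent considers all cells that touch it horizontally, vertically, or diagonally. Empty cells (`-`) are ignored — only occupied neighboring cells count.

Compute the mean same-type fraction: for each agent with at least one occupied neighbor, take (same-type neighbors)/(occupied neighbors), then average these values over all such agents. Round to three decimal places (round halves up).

0.442

Row 0: (0,0)R 1/3 · (0,1)B 1/5 · (0,2)R 2/5 · (0,3)B 0/3
Row 1: (1,0)R 2/4 · (1,1)B 1/7 · (1,2)R 3/7 · (1,3)R 3/5
Row 2: (2,0)R 3/4 · (2,2)R 3/6 · (2,3)B 1/4
Row 3: (3,0)R 2/2 · (3,1)R 3/4 · (3,2)B 1/3
Sum over 14 agents: 1/3 + 1/5 + 2/5 + 0/3 + 2/4 + 1/7 + 3/7 + 3/5 + 3/4 + 3/6 + 1/4 + 2/2 + 3/4 + 1/3 = 2599/420; mean = 2599/420 ÷ 14 = 2599/5880 = 0.442006… → 0.442.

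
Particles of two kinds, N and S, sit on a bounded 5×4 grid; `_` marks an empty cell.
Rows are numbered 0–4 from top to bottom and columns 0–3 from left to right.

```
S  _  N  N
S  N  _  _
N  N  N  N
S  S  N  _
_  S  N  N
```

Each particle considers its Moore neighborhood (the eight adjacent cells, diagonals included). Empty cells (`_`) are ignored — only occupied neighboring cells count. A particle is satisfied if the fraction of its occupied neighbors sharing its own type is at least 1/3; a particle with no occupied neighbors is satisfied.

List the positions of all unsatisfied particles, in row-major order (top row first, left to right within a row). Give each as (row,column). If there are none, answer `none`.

(1,0), (3,1)

(0,0)S 1/2 ok
(0,2)N 2/2 ok
(0,3)N 1/1 ok
(1,0)S 1/4 unhappy
(1,1)N 4/6 ok
(2,0)N 2/5 ok
(2,1)N 4/7 ok
(2,2)N 4/5 ok
(2,3)N 2/2 ok
(3,0)S 2/4 ok
(3,1)S 2/7 unhappy
(3,2)N 5/7 ok
(4,1)S 2/4 ok
(4,2)N 2/4 ok
(4,3)N 2/2 ok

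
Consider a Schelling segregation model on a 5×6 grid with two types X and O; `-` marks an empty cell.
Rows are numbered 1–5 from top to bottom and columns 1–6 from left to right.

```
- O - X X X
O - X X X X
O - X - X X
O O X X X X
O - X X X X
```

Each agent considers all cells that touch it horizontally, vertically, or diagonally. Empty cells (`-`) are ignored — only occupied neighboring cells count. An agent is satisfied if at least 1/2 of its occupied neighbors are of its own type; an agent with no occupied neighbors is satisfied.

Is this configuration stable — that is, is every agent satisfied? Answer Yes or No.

Yes

(1,2)O 1/2 ✓
(1,4)X 4/4 ✓
(1,5)X 5/5 ✓
(1,6)X 3/3 ✓
(2,1)O 2/2 ✓
(2,3)X 3/4 ✓
(2,4)X 6/6 ✓
(2,5)X 7/7 ✓
(2,6)X 5/5 ✓
(3,1)O 3/3 ✓
(3,3)X 4/5 ✓
(3,5)X 7/7 ✓
(3,6)X 5/5 ✓
(4,1)O 3/3 ✓
(4,2)O 3/6 ✓
(4,3)X 4/5 ✓
(4,4)X 7/7 ✓
(4,5)X 7/7 ✓
(4,6)X 5/5 ✓
(5,1)O 2/2 ✓
(5,3)X 3/4 ✓
(5,4)X 5/5 ✓
(5,5)X 5/5 ✓
(5,6)X 3/3 ✓
All meet the threshold, so the configuration is stable.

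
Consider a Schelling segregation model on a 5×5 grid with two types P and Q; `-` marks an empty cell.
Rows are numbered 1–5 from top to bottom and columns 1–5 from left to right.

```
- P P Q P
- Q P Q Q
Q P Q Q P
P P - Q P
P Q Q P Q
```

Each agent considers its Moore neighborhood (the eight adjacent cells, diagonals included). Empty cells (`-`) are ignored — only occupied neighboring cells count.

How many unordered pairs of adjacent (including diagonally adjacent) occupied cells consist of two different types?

32

Scan each occupied cell's neighbors to the right and below (and the two forward diagonals) so each pair is counted once.
From row 1: 8 unlike of 13 pairs (running 8/13).
From row 2: 7 unlike of 14 pairs (running 15/27).
From row 3: 8 unlike of 14 pairs (running 23/41).
From row 4: 6 unlike of 12 pairs (running 29/53).
From row 5: 3 unlike of 4 pairs (running 32/57).
Total adjacent occupied pairs: 57; unlike-type pairs: 32.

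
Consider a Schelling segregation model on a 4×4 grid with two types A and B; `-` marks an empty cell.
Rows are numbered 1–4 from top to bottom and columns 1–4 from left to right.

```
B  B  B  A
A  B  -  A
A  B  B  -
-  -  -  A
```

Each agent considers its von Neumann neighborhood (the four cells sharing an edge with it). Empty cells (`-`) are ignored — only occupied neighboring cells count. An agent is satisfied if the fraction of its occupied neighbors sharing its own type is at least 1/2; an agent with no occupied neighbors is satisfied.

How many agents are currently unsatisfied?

1

(1,1)B 1/2 satisfied
(1,2)B 3/3 satisfied
(1,3)B 1/2 satisfied
(1,4)A 1/2 satisfied
(2,1)A 1/3 not
(2,2)B 2/3 satisfied
(2,4)A 1/1 satisfied
(3,1)A 1/2 satisfied
(3,2)B 2/3 satisfied
(3,3)B 1/1 satisfied
(4,4)A 0/0 satisfied
Unsatisfied: (2,1) — 1 in total.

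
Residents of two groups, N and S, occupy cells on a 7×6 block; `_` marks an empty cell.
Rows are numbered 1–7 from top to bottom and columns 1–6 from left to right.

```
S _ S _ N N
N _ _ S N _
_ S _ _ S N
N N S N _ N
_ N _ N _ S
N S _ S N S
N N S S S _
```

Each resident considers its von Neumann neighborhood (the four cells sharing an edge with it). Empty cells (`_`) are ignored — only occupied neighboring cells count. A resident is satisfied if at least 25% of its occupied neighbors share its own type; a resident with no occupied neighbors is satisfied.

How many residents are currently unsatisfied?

Row 1: (1,1)S 0/1 unhappy · (1,3)S 0/0 ok · (1,5)N 2/2 ok · (1,6)N 1/1 ok
Row 2: (2,1)N 0/1 unhappy · (2,4)S 0/1 unhappy · (2,5)N 1/3 ok
Row 3: (3,2)S 0/1 unhappy · (3,5)S 0/2 unhappy · (3,6)N 1/2 ok
Row 4: (4,1)N 1/1 ok · (4,2)N 2/4 ok · (4,3)S 0/2 unhappy · (4,4)N 1/2 ok · (4,6)N 1/2 ok
Row 5: (5,2)N 1/2 ok · (5,4)N 1/2 ok · (5,6)S 1/2 ok
Row 6: (6,1)N 1/2 ok · (6,2)S 0/3 unhappy · (6,4)S 1/3 ok · (6,5)N 0/3 unhappy · (6,6)S 1/2 ok
Row 7: (7,1)N 2/2 ok · (7,2)N 1/3 ok · (7,3)S 1/2 ok · (7,4)S 3/3 ok · (7,5)S 1/2 ok
Unsatisfied: (1,1), (2,1), (2,4), (3,2), (3,5), (4,3), (6,2), (6,5) — 8 in total.

8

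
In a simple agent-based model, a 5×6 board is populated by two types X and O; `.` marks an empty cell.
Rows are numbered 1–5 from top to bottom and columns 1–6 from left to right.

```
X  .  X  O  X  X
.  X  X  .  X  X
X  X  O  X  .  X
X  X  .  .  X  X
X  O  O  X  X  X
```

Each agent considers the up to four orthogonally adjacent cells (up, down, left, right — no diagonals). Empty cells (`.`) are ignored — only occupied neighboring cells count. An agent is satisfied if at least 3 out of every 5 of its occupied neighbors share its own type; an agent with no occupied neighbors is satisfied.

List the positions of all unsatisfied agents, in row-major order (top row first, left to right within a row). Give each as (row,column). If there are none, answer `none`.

Row 1: (1,1)X 0/0 ok · (1,3)X 1/2 unhappy · (1,4)O 0/2 unhappy · (1,5)X 2/3 ok · (1,6)X 2/2 ok
Row 2: (2,2)X 2/2 ok · (2,3)X 2/3 ok · (2,5)X 2/2 ok · (2,6)X 3/3 ok
Row 3: (3,1)X 2/2 ok · (3,2)X 3/4 ok · (3,3)O 0/3 unhappy · (3,4)X 0/1 unhappy · (3,6)X 2/2 ok
Row 4: (4,1)X 3/3 ok · (4,2)X 2/3 ok · (4,5)X 2/2 ok · (4,6)X 3/3 ok
Row 5: (5,1)X 1/2 unhappy · (5,2)O 1/3 unhappy · (5,3)O 1/2 unhappy · (5,4)X 1/2 unhappy · (5,5)X 3/3 ok · (5,6)X 2/2 ok

(1,3), (1,4), (3,3), (3,4), (5,1), (5,2), (5,3), (5,4)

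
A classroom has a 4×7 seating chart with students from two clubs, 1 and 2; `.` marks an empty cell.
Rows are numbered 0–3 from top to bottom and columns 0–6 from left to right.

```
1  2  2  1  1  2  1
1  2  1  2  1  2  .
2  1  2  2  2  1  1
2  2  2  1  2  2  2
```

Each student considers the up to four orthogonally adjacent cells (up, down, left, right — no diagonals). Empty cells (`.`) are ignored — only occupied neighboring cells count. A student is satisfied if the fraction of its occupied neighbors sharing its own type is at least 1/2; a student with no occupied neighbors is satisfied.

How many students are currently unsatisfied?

(0,0)1 1/2 ✓
(0,1)2 2/3 ✓
(0,2)2 1/3 ✗
(0,3)1 1/3 ✗
(0,4)1 2/3 ✓
(0,5)2 1/3 ✗
(0,6)1 0/1 ✗
(1,0)1 1/3 ✗
(1,1)2 1/4 ✗
(1,2)1 0/4 ✗
(1,3)2 1/4 ✗
(1,4)1 1/4 ✗
(1,5)2 1/3 ✗
(2,0)2 1/3 ✗
(2,1)1 0/4 ✗
(2,2)2 2/4 ✓
(2,3)2 3/4 ✓
(2,4)2 2/4 ✓
(2,5)1 1/4 ✗
(2,6)1 1/2 ✓
(3,0)2 2/2 ✓
(3,1)2 2/3 ✓
(3,2)2 2/3 ✓
(3,3)1 0/3 ✗
(3,4)2 2/3 ✓
(3,5)2 2/3 ✓
(3,6)2 1/2 ✓
Unsatisfied: (0,2), (0,3), (0,5), (0,6), (1,0), (1,1), (1,2), (1,3), (1,4), (1,5), (2,0), (2,1), (2,5), (3,3) — 14 in total.

14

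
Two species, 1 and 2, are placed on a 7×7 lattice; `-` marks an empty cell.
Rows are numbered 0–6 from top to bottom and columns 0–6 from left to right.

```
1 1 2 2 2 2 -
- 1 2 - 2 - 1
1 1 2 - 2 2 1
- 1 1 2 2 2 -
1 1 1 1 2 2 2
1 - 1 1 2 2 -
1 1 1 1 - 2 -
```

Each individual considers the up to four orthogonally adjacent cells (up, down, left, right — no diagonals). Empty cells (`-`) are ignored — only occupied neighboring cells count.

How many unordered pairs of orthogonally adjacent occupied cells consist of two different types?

Scan each occupied cell's neighbors to the right and below so each pair is counted once.
Row 0: 1(0,0)–1(0,1)= 1(0,1)–2(0,2)≠ 1(0,1)–1(1,1)= 2(0,2)–2(0,3)= 2(0,2)–2(1,2)= 2(0,3)–2(0,4)= 2(0,4)–2(0,5)= 2(0,4)–2(1,4)=  → 1/8 unlike.
Row 1: 1(1,1)–2(1,2)≠ 1(1,1)–1(2,1)= 2(1,2)–2(2,2)= 2(1,4)–2(2,4)= 1(1,6)–1(2,6)=  → 1/5 unlike.
Row 2: 1(2,0)–1(2,1)= 1(2,1)–2(2,2)≠ 1(2,1)–1(3,1)= 2(2,2)–1(3,2)≠ 2(2,4)–2(2,5)= 2(2,4)–2(3,4)= 2(2,5)–1(2,6)≠ 2(2,5)–2(3,5)=  → 3/8 unlike.
Row 3: 1(3,1)–1(3,2)= 1(3,1)–1(4,1)= 1(3,2)–2(3,3)≠ 1(3,2)–1(4,2)= 2(3,3)–2(3,4)= 2(3,3)–1(4,3)≠ 2(3,4)–2(3,5)= 2(3,4)–2(4,4)= 2(3,5)–2(4,5)=  → 2/9 unlike.
Row 4: 1(4,0)–1(4,1)= 1(4,0)–1(5,0)= 1(4,1)–1(4,2)= 1(4,2)–1(4,3)= 1(4,2)–1(5,2)= 1(4,3)–2(4,4)≠ 1(4,3)–1(5,3)= 2(4,4)–2(4,5)= 2(4,4)–2(5,4)= 2(4,5)–2(4,6)= 2(4,5)–2(5,5)=  → 1/11 unlike.
Row 5: 1(5,0)–1(6,0)= 1(5,2)–1(5,3)= 1(5,2)–1(6,2)= 1(5,3)–2(5,4)≠ 1(5,3)–1(6,3)= 2(5,4)–2(5,5)= 2(5,5)–2(6,5)=  → 1/7 unlike.
Row 6: 1(6,0)–1(6,1)= 1(6,1)–1(6,2)= 1(6,2)–1(6,3)=  → 0/3 unlike.
Total adjacent occupied pairs: 51; unlike-type pairs: 9.

9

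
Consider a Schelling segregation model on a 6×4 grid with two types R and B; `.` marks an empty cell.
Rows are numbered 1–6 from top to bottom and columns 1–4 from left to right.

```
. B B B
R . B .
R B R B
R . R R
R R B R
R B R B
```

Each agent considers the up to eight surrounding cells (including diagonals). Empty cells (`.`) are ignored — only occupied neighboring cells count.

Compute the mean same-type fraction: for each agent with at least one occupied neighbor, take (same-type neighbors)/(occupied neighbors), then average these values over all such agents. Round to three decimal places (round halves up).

0.559

Row 1: (1,2)B 2/3 · (1,3)B 3/3 · (1,4)B 2/2
Row 2: (2,1)R 1/3 · (2,3)B 5/6
Row 3: (3,1)R 2/3 · (3,2)B 1/6 · (3,3)R 2/5 · (3,4)B 1/4
Row 4: (4,1)R 3/4 · (4,3)R 4/7 · (4,4)R 3/5
Row 5: (5,1)R 3/4 · (5,2)R 5/7 · (5,3)B 2/7 · (5,4)R 3/5
Row 6: (6,1)R 2/3 · (6,2)B 1/5 · (6,3)R 2/5 · (6,4)B 1/3
Sum over 20 agents: 2/3 + 3/3 + 2/2 + 1/3 + 5/6 + 2/3 + 1/6 + 2/5 + 1/4 + 3/4 + 4/7 + 3/5 + 3/4 + 5/7 + 2/7 + 3/5 + 2/3 + 1/5 + 2/5 + 1/3 = 4699/420; mean = 4699/420 ÷ 20 = 4699/8400 = 0.559404… → 0.559.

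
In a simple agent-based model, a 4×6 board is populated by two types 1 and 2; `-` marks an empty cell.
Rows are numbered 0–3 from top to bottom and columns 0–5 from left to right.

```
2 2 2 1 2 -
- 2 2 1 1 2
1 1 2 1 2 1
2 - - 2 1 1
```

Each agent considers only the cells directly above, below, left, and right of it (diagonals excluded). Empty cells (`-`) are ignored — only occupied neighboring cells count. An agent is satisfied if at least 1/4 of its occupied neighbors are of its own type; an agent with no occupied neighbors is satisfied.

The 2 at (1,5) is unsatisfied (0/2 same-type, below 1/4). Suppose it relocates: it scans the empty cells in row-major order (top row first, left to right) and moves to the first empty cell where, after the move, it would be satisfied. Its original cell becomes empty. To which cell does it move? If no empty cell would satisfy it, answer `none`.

(0,5)

Vacating (1,5). Empty cells in order:
  (0,5): 1/1 same-type → satisfied — stop here.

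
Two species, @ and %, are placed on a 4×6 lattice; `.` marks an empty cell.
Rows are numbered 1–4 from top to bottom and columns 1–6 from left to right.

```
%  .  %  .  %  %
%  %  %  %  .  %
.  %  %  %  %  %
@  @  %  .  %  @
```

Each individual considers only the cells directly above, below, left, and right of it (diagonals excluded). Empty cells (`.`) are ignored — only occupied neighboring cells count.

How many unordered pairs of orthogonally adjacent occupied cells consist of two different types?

4

Scan each occupied cell's neighbors to the right and below so each pair is counted once.
Row 1: %(1,1)–%(2,1)= %(1,3)–%(2,3)= %(1,5)–%(1,6)= %(1,6)–%(2,6)=  → 0/4 unlike.
Row 2: %(2,1)–%(2,2)= %(2,2)–%(2,3)= %(2,2)–%(3,2)= %(2,3)–%(2,4)= %(2,3)–%(3,3)= %(2,4)–%(3,4)= %(2,6)–%(3,6)=  → 0/7 unlike.
Row 3: %(3,2)–%(3,3)= %(3,2)–@(4,2)≠ %(3,3)–%(3,4)= %(3,3)–%(4,3)= %(3,4)–%(3,5)= %(3,5)–%(3,6)= %(3,5)–%(4,5)= %(3,6)–@(4,6)≠  → 2/8 unlike.
Row 4: @(4,1)–@(4,2)= @(4,2)–%(4,3)≠ %(4,5)–@(4,6)≠  → 2/3 unlike.
Total adjacent occupied pairs: 22; unlike-type pairs: 4.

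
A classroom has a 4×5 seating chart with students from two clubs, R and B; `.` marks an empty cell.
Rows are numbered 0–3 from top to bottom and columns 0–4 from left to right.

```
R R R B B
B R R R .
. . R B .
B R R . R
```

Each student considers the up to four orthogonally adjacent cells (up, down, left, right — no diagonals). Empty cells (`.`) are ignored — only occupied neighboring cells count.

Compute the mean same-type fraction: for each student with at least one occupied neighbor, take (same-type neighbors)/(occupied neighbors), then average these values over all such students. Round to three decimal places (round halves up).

0.548

(0,0)R 1/2
(0,1)R 3/3
(0,2)R 2/3
(0,3)B 1/3
(0,4)B 1/1
(1,0)B 0/2
(1,1)R 2/3
(1,2)R 4/4
(1,3)R 1/3
(2,2)R 2/3
(2,3)B 0/2
(3,0)B 0/1
(3,1)R 1/2
(3,2)R 2/2
(3,4)R — no occupied neighbors
Sum over 14 students: 1/2 + 3/3 + 2/3 + 1/3 + 1/1 + 0/2 + 2/3 + 4/4 + 1/3 + 2/3 + 0/2 + 0/1 + 1/2 + 2/2 = 23/3; mean = 23/3 ÷ 14 = 23/42 = 0.547619… → 0.548.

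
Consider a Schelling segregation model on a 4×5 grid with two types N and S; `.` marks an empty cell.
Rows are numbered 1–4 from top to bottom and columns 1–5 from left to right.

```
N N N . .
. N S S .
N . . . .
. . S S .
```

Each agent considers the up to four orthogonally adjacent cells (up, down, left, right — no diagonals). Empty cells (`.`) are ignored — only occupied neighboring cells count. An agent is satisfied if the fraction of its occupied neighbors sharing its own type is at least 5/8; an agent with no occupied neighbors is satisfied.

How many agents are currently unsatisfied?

3

(1,1)N 1/1 ✓
(1,2)N 3/3 ✓
(1,3)N 1/2 ✗
(2,2)N 1/2 ✗
(2,3)S 1/3 ✗
(2,4)S 1/1 ✓
(3,1)N 0/0 ✓
(4,3)S 1/1 ✓
(4,4)S 1/1 ✓
Unsatisfied: (1,3), (2,2), (2,3) — 3 in total.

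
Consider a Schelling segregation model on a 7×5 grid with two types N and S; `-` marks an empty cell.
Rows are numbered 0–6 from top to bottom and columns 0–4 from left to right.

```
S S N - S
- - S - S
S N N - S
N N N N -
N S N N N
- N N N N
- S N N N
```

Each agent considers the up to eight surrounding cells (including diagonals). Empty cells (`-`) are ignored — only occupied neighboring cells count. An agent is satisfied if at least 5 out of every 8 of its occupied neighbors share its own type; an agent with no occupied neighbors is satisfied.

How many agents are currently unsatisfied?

7

(0,0)S 1/1 ✓
(0,1)S 2/3 ✓
(0,2)N 0/2 ✗
(0,4)S 1/1 ✓
(1,2)S 1/4 ✗
(1,4)S 2/2 ✓
(2,0)S 0/3 ✗
(2,1)N 4/6 ✓
(2,2)N 4/5 ✓
(2,4)S 1/2 ✗
(3,0)N 3/5 ✗
(3,1)N 6/8 ✓
(3,2)N 6/7 ✓
(3,3)N 5/6 ✓
(4,0)N 3/4 ✓
(4,1)S 0/7 ✗
(4,2)N 7/8 ✓
(4,3)N 7/7 ✓
(4,4)N 4/4 ✓
(5,1)N 4/6 ✓
(5,2)N 6/8 ✓
(5,3)N 8/8 ✓
(5,4)N 5/5 ✓
(6,1)S 0/3 ✗
(6,2)N 4/5 ✓
(6,3)N 5/5 ✓
(6,4)N 3/3 ✓
Unsatisfied: (0,2), (1,2), (2,0), (2,4), (3,0), (4,1), (6,1) — 7 in total.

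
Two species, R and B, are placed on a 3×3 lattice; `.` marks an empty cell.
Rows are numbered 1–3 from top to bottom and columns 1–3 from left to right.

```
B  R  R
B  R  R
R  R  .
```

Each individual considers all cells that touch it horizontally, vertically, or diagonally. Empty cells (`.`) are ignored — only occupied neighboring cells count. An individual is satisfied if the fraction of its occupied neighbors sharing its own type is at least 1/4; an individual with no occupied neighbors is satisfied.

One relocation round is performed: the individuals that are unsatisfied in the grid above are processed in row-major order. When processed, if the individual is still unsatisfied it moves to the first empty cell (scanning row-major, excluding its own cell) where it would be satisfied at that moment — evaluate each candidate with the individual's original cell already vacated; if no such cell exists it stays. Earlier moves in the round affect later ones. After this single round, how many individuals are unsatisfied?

1

Initially unsatisfied (in order): (2,1).
  (2,1): no empty cell satisfies it; stays.
Resulting grid:
B R R
B R R
R R .
Unsatisfied now: (2,1).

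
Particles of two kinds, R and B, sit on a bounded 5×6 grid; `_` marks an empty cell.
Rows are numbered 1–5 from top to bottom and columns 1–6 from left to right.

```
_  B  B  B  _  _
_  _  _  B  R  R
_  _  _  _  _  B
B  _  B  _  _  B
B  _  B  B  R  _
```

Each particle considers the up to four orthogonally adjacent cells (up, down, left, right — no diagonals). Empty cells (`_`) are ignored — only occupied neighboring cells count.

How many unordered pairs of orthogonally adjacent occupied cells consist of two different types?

Scan each occupied cell's neighbors to the right and below so each pair is counted once.
Row 1: B(1,2)–B(1,3)= B(1,3)–B(1,4)= B(1,4)–B(2,4)=  → 0/3 unlike.
Row 2: B(2,4)–R(2,5)≠ R(2,5)–R(2,6)= R(2,6)–B(3,6)≠  → 2/3 unlike.
Row 3: B(3,6)–B(4,6)=  → 0/1 unlike.
Row 4: B(4,1)–B(5,1)= B(4,3)–B(5,3)=  → 0/2 unlike.
Row 5: B(5,3)–B(5,4)= B(5,4)–R(5,5)≠  → 1/2 unlike.
Total adjacent occupied pairs: 11; unlike-type pairs: 3.

3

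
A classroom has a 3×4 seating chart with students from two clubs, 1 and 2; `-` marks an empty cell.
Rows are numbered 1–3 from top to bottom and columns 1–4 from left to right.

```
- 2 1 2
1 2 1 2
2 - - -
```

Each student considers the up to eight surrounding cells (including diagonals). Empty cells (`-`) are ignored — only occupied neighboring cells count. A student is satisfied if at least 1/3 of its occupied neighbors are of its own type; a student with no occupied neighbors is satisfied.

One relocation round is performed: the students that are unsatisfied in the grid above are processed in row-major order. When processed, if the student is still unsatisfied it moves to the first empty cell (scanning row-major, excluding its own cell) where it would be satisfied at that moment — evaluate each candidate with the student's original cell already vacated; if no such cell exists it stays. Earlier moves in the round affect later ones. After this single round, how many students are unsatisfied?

0

Initially unsatisfied (in order): (1,2), (1,3), (2,1), (2,3).
  (1,2) → (1,1).
  (1,3) → (1,2).
  (2,1) → (1,3).
  (2,3): now satisfied by earlier moves; stays.
Resulting grid:
2 1 1 2
- 2 1 2
2 - - -
All satisfied now.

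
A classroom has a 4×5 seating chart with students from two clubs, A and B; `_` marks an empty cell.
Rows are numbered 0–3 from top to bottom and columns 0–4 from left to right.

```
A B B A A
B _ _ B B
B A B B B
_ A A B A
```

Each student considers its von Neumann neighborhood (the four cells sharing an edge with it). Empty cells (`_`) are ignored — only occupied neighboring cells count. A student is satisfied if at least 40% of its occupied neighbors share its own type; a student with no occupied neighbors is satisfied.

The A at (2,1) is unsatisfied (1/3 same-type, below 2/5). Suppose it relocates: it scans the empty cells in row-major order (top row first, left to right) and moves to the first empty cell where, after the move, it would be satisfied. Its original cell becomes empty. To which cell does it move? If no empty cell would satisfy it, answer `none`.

Vacating (2,1). Empty cells in order:
  (1,1): 0/2 same-type → still unsatisfied.
  (1,2): 0/3 same-type → still unsatisfied.
  (3,0): 1/2 same-type → satisfied — stop here.

(3,0)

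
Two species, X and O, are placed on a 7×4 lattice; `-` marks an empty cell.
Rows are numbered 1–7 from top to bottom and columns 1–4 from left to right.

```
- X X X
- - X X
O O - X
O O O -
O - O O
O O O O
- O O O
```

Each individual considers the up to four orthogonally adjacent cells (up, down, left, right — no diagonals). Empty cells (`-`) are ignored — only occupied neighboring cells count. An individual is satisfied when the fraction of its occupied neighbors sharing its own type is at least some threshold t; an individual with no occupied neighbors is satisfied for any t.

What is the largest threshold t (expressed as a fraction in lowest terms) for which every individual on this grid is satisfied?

(1,2)X 1/1
(1,3)X 3/3
(1,4)X 2/2
(2,3)X 2/2
(2,4)X 3/3
(3,1)O 2/2
(3,2)O 2/2
(3,4)X 1/1
(4,1)O 3/3
(4,2)O 3/3
(4,3)O 2/2
(5,1)O 2/2
(5,3)O 3/3
(5,4)O 2/2
(6,1)O 2/2
(6,2)O 3/3
(6,3)O 4/4
(6,4)O 3/3
(7,2)O 2/2
(7,3)O 3/3
(7,4)O 2/2
The smallest same-type fraction is 1/1 at (1,2), which reduces to 1/1. Any threshold above that leaves this individual unsatisfied.

1/1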